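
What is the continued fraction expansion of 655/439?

Run the Euclidean algorithm on 655 and 439; the successive quotients are the partial quotients a_0, a_1, ... (each step inverts the fractional part left over by the previous one):
  655 = 1*439 + 216, so a_0 = 1.
  439 = 2*216 + 7, so a_1 = 2.
  216 = 30*7 + 6, so a_2 = 30.
  7 = 1*6 + 1, so a_3 = 1.
  6 = 6*1 + 0, so a_4 = 6.
The remainder reaches 0 after 5 divisions, so the expansion has 5 partial quotients, read off in order.

[1; 2, 30, 1, 6]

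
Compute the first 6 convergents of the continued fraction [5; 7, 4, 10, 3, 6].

Using the convergent recurrence p_i = a_i*p_{i-1} + p_{i-2}, q_i = a_i*q_{i-1} + q_{i-2} with p_{-2}=0, p_{-1}=1, q_{-2}=1, q_{-1}=0:
  i=0: a_0=5, p_0 = 5*1 + 0 = 5, q_0 = 5*0 + 1 = 1.
  i=1: a_1=7, p_1 = 7*5 + 1 = 36, q_1 = 7*1 + 0 = 7.
  i=2: a_2=4, p_2 = 4*36 + 5 = 149, q_2 = 4*7 + 1 = 29.
  i=3: a_3=10, p_3 = 10*149 + 36 = 1526, q_3 = 10*29 + 7 = 297.
  i=4: a_4=3, p_4 = 3*1526 + 149 = 4727, q_4 = 3*297 + 29 = 920.
  i=5: a_5=6, p_5 = 6*4727 + 1526 = 29888, q_5 = 6*920 + 297 = 5817.

5/1, 36/7, 149/29, 1526/297, 4727/920, 29888/5817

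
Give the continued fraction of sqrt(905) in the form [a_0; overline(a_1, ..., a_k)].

Write x_i = (sqrt(905) + m_i)/d_i with (m_0, d_0) = (0, 1). a_0 = floor(sqrt(905)) = 30, since 30^2 = 900 <= 905 < 961 = 31^2.
Iterate m_{i+1} = d_i*a_i - m_i, d_{i+1} = (905 - m_{i+1}^2)/d_i, a_{i+1} = floor((a_0 + m_{i+1})/d_{i+1}):
  m_1 = 1*30 - 0 = 30, d_1 = (905 - 30^2)/1 = 5/1 = 5, a_1 = floor((30 + 30)/5) = 12.
  m_2 = 5*12 - 30 = 30, d_2 = (905 - 30^2)/5 = 5/5 = 1, a_2 = floor((30 + 30)/1) = 60.
  m_3 = 1*60 - 30 = 30, d_3 = (905 - 30^2)/1 = 5/1 = 5: (m_3, d_3) = (m_1, d_1) = (30, 5), so from here the quotients repeat a_1, a_2; the period length is 2.
Hence the expansion of sqrt(905) is a_0 = 30 followed by the repeating block 12, 60 (period 2).

[30; overline(12, 60)]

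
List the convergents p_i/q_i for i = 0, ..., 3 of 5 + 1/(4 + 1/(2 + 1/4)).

5/1, 21/4, 47/9, 209/40

Using the convergent recurrence p_i = a_i*p_{i-1} + p_{i-2}, q_i = a_i*q_{i-1} + q_{i-2} with p_{-2}=0, p_{-1}=1, q_{-2}=1, q_{-1}=0:
  i=0: a_0=5, p_0 = 5*1 + 0 = 5, q_0 = 5*0 + 1 = 1.
  i=1: a_1=4, p_1 = 4*5 + 1 = 21, q_1 = 4*1 + 0 = 4.
  i=2: a_2=2, p_2 = 2*21 + 5 = 47, q_2 = 2*4 + 1 = 9.
  i=3: a_3=4, p_3 = 4*47 + 21 = 209, q_3 = 4*9 + 4 = 40.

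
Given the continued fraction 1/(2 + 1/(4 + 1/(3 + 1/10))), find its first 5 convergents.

Using the convergent recurrence p_i = a_i*p_{i-1} + p_{i-2}, q_i = a_i*q_{i-1} + q_{i-2} with p_{-2}=0, p_{-1}=1, q_{-2}=1, q_{-1}=0:
  i=0: a_0=0, p_0 = 0*1 + 0 = 0, q_0 = 0*0 + 1 = 1.
  i=1: a_1=2, p_1 = 2*0 + 1 = 1, q_1 = 2*1 + 0 = 2.
  i=2: a_2=4, p_2 = 4*1 + 0 = 4, q_2 = 4*2 + 1 = 9.
  i=3: a_3=3, p_3 = 3*4 + 1 = 13, q_3 = 3*9 + 2 = 29.
  i=4: a_4=10, p_4 = 10*13 + 4 = 134, q_4 = 10*29 + 9 = 299.

0/1, 1/2, 4/9, 13/29, 134/299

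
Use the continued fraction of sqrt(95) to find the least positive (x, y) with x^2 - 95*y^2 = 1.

(x, y) = (39, 4)

First expand sqrt(95) as a continued fraction. With x_i = (sqrt(95) + m_i)/d_i and (m_0, d_0) = (0, 1): a_0 = floor(sqrt(95)) = 9, since 9^2 = 81 <= 95 < 100 = 10^2.
Iterate m_{i+1} = d_i*a_i - m_i, d_{i+1} = (95 - m_{i+1}^2)/d_i, a_{i+1} = floor((a_0 + m_{i+1})/d_{i+1}):
  m_1 = 1*9 - 0 = 9, d_1 = (95 - 9^2)/1 = 14/1 = 14, a_1 = floor((9 + 9)/14) = 1.
  m_2 = 14*1 - 9 = 5, d_2 = (95 - 5^2)/14 = 70/14 = 5, a_2 = floor((9 + 5)/5) = 2.
  m_3 = 5*2 - 5 = 5, d_3 = (95 - 5^2)/5 = 70/5 = 14, a_3 = floor((9 + 5)/14) = 1.
  m_4 = 14*1 - 5 = 9, d_4 = (95 - 9^2)/14 = 14/14 = 1, a_4 = floor((9 + 9)/1) = 18.
  m_5 = 1*18 - 9 = 9, d_5 = (95 - 9^2)/1 = 14/1 = 14: (m_5, d_5) = (m_1, d_1) = (9, 14), so from here the quotients repeat a_1, ..., a_4; the period length is 4.
So sqrt(95) = [9; (1, 2, 1, 18)] with period length k = 4.
k is even, so the fundamental solution of x^2 - 95y^2 = 1 is (p_{k-1}, q_{k-1}) = (p_3, q_3); compute convergents through index 3.
Convergents (p_i = a_i*p_{i-1} + p_{i-2}, q_i = a_i*q_{i-1} + q_{i-2} with p_{-2}=0, p_{-1}=1, q_{-2}=1, q_{-1}=0):
  i=0: a_0=9, p_0 = 9*1 + 0 = 9, q_0 = 9*0 + 1 = 1.
  i=1: a_1=1, p_1 = 1*9 + 1 = 10, q_1 = 1*1 + 0 = 1.
  i=2: a_2=2, p_2 = 2*10 + 9 = 29, q_2 = 2*1 + 1 = 3.
  i=3: a_3=1, p_3 = 1*29 + 10 = 39, q_3 = 1*3 + 1 = 4.
Check: 39^2 - 95*4^2 = 1521 - 1520 = 1, so (x, y) = (39, 4) solves the equation, and by the theorem it is the least positive solution.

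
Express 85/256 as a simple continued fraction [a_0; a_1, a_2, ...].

[0; 3, 85]

Run the Euclidean algorithm on 85 and 256; the successive quotients are the partial quotients a_0, a_1, ... (each step inverts the fractional part left over by the previous one):
  85 = 0*256 + 85, so a_0 = 0.
  256 = 3*85 + 1, so a_1 = 3.
  85 = 85*1 + 0, so a_2 = 85.
The remainder reaches 0 after 3 divisions, so the expansion has 3 partial quotients, read off in order.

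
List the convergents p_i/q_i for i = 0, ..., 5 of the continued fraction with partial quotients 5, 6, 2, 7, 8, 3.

Using the convergent recurrence p_i = a_i*p_{i-1} + p_{i-2}, q_i = a_i*q_{i-1} + q_{i-2} with p_{-2}=0, p_{-1}=1, q_{-2}=1, q_{-1}=0:
  i=0: a_0=5, p_0 = 5*1 + 0 = 5, q_0 = 5*0 + 1 = 1.
  i=1: a_1=6, p_1 = 6*5 + 1 = 31, q_1 = 6*1 + 0 = 6.
  i=2: a_2=2, p_2 = 2*31 + 5 = 67, q_2 = 2*6 + 1 = 13.
  i=3: a_3=7, p_3 = 7*67 + 31 = 500, q_3 = 7*13 + 6 = 97.
  i=4: a_4=8, p_4 = 8*500 + 67 = 4067, q_4 = 8*97 + 13 = 789.
  i=5: a_5=3, p_5 = 3*4067 + 500 = 12701, q_5 = 3*789 + 97 = 2464.

5/1, 31/6, 67/13, 500/97, 4067/789, 12701/2464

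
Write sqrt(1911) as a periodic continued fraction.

Write x_i = (sqrt(1911) + m_i)/d_i with (m_0, d_0) = (0, 1). a_0 = floor(sqrt(1911)) = 43, since 43^2 = 1849 <= 1911 < 1936 = 44^2.
Iterate m_{i+1} = d_i*a_i - m_i, d_{i+1} = (1911 - m_{i+1}^2)/d_i, a_{i+1} = floor((a_0 + m_{i+1})/d_{i+1}):
  m_1 = 1*43 - 0 = 43, d_1 = (1911 - 43^2)/1 = 62/1 = 62, a_1 = floor((43 + 43)/62) = 1.
  m_2 = 62*1 - 43 = 19, d_2 = (1911 - 19^2)/62 = 1550/62 = 25, a_2 = floor((43 + 19)/25) = 2.
  m_3 = 25*2 - 19 = 31, d_3 = (1911 - 31^2)/25 = 950/25 = 38, a_3 = floor((43 + 31)/38) = 1.
  m_4 = 38*1 - 31 = 7, d_4 = (1911 - 7^2)/38 = 1862/38 = 49, a_4 = floor((43 + 7)/49) = 1.
  m_5 = 49*1 - 7 = 42, d_5 = (1911 - 42^2)/49 = 147/49 = 3, a_5 = floor((43 + 42)/3) = 28.
  m_6 = 3*28 - 42 = 42, d_6 = (1911 - 42^2)/3 = 147/3 = 49, a_6 = floor((43 + 42)/49) = 1.
  m_7 = 49*1 - 42 = 7, d_7 = (1911 - 7^2)/49 = 1862/49 = 38, a_7 = floor((43 + 7)/38) = 1.
  m_8 = 38*1 - 7 = 31, d_8 = (1911 - 31^2)/38 = 950/38 = 25, a_8 = floor((43 + 31)/25) = 2.
  m_9 = 25*2 - 31 = 19, d_9 = (1911 - 19^2)/25 = 1550/25 = 62, a_9 = floor((43 + 19)/62) = 1.
  m_10 = 62*1 - 19 = 43, d_10 = (1911 - 43^2)/62 = 62/62 = 1, a_10 = floor((43 + 43)/1) = 86.
  m_11 = 1*86 - 43 = 43, d_11 = (1911 - 43^2)/1 = 62/1 = 62: (m_11, d_11) = (m_1, d_1) = (43, 62), so from here the quotients repeat a_1, ..., a_10; the period length is 10.
Hence the expansion of sqrt(1911) is a_0 = 43 followed by the repeating block 1, 2, 1, 1, 28, 1, 1, 2, 1, 86 (period 10).

[43; (1, 2, 1, 1, 28, 1, 1, 2, 1, 86)]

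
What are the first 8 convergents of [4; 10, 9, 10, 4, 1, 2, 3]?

4/1, 41/10, 373/91, 3771/920, 15457/3771, 19228/4691, 53913/13153, 180967/44150

Using the convergent recurrence p_i = a_i*p_{i-1} + p_{i-2}, q_i = a_i*q_{i-1} + q_{i-2} with p_{-2}=0, p_{-1}=1, q_{-2}=1, q_{-1}=0:
  i=0: a_0=4, p_0 = 4*1 + 0 = 4, q_0 = 4*0 + 1 = 1.
  i=1: a_1=10, p_1 = 10*4 + 1 = 41, q_1 = 10*1 + 0 = 10.
  i=2: a_2=9, p_2 = 9*41 + 4 = 373, q_2 = 9*10 + 1 = 91.
  i=3: a_3=10, p_3 = 10*373 + 41 = 3771, q_3 = 10*91 + 10 = 920.
  i=4: a_4=4, p_4 = 4*3771 + 373 = 15457, q_4 = 4*920 + 91 = 3771.
  i=5: a_5=1, p_5 = 1*15457 + 3771 = 19228, q_5 = 1*3771 + 920 = 4691.
  i=6: a_6=2, p_6 = 2*19228 + 15457 = 53913, q_6 = 2*4691 + 3771 = 13153.
  i=7: a_7=3, p_7 = 3*53913 + 19228 = 180967, q_7 = 3*13153 + 4691 = 44150.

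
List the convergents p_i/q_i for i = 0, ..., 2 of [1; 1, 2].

Using the convergent recurrence p_i = a_i*p_{i-1} + p_{i-2}, q_i = a_i*q_{i-1} + q_{i-2} with p_{-2}=0, p_{-1}=1, q_{-2}=1, q_{-1}=0:
  i=0: a_0=1, p_0 = 1*1 + 0 = 1, q_0 = 1*0 + 1 = 1.
  i=1: a_1=1, p_1 = 1*1 + 1 = 2, q_1 = 1*1 + 0 = 1.
  i=2: a_2=2, p_2 = 2*2 + 1 = 5, q_2 = 2*1 + 1 = 3.

1/1, 2/1, 5/3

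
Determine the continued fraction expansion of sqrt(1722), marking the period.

Write x_i = (sqrt(1722) + m_i)/d_i with (m_0, d_0) = (0, 1). a_0 = floor(sqrt(1722)) = 41, since 41^2 = 1681 <= 1722 < 1764 = 42^2.
Iterate m_{i+1} = d_i*a_i - m_i, d_{i+1} = (1722 - m_{i+1}^2)/d_i, a_{i+1} = floor((a_0 + m_{i+1})/d_{i+1}):
  m_1 = 1*41 - 0 = 41, d_1 = (1722 - 41^2)/1 = 41/1 = 41, a_1 = floor((41 + 41)/41) = 2.
  m_2 = 41*2 - 41 = 41, d_2 = (1722 - 41^2)/41 = 41/41 = 1, a_2 = floor((41 + 41)/1) = 82.
  m_3 = 1*82 - 41 = 41, d_3 = (1722 - 41^2)/1 = 41/1 = 41: (m_3, d_3) = (m_1, d_1) = (41, 41), so from here the quotients repeat a_1, a_2; the period length is 2.
Hence the expansion of sqrt(1722) is a_0 = 41 followed by the repeating block 2, 82 (period 2).

[41; (2, 82)]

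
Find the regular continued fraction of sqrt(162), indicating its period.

[12; (1, 2, 1, 2, 12, 2, 1, 2, 1, 24)]

Write x_i = (sqrt(162) + m_i)/d_i with (m_0, d_0) = (0, 1). a_0 = floor(sqrt(162)) = 12, since 12^2 = 144 <= 162 < 169 = 13^2.
Iterate m_{i+1} = d_i*a_i - m_i, d_{i+1} = (162 - m_{i+1}^2)/d_i, a_{i+1} = floor((a_0 + m_{i+1})/d_{i+1}):
  m_1 = 1*12 - 0 = 12, d_1 = (162 - 12^2)/1 = 18/1 = 18, a_1 = floor((12 + 12)/18) = 1.
  m_2 = 18*1 - 12 = 6, d_2 = (162 - 6^2)/18 = 126/18 = 7, a_2 = floor((12 + 6)/7) = 2.
  m_3 = 7*2 - 6 = 8, d_3 = (162 - 8^2)/7 = 98/7 = 14, a_3 = floor((12 + 8)/14) = 1.
  m_4 = 14*1 - 8 = 6, d_4 = (162 - 6^2)/14 = 126/14 = 9, a_4 = floor((12 + 6)/9) = 2.
  m_5 = 9*2 - 6 = 12, d_5 = (162 - 12^2)/9 = 18/9 = 2, a_5 = floor((12 + 12)/2) = 12.
  m_6 = 2*12 - 12 = 12, d_6 = (162 - 12^2)/2 = 18/2 = 9, a_6 = floor((12 + 12)/9) = 2.
  m_7 = 9*2 - 12 = 6, d_7 = (162 - 6^2)/9 = 126/9 = 14, a_7 = floor((12 + 6)/14) = 1.
  m_8 = 14*1 - 6 = 8, d_8 = (162 - 8^2)/14 = 98/14 = 7, a_8 = floor((12 + 8)/7) = 2.
  m_9 = 7*2 - 8 = 6, d_9 = (162 - 6^2)/7 = 126/7 = 18, a_9 = floor((12 + 6)/18) = 1.
  m_10 = 18*1 - 6 = 12, d_10 = (162 - 12^2)/18 = 18/18 = 1, a_10 = floor((12 + 12)/1) = 24.
  m_11 = 1*24 - 12 = 12, d_11 = (162 - 12^2)/1 = 18/1 = 18: (m_11, d_11) = (m_1, d_1) = (12, 18), so from here the quotients repeat a_1, ..., a_10; the period length is 10.
Hence the expansion of sqrt(162) is a_0 = 12 followed by the repeating block 1, 2, 1, 2, 12, 2, 1, 2, 1, 24 (period 10).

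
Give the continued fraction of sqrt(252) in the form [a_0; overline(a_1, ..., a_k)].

[15; overline(1, 6, 1, 30)]

Write x_i = (sqrt(252) + m_i)/d_i with (m_0, d_0) = (0, 1). a_0 = floor(sqrt(252)) = 15, since 15^2 = 225 <= 252 < 256 = 16^2.
Iterate m_{i+1} = d_i*a_i - m_i, d_{i+1} = (252 - m_{i+1}^2)/d_i, a_{i+1} = floor((a_0 + m_{i+1})/d_{i+1}):
  m_1 = 1*15 - 0 = 15, d_1 = (252 - 15^2)/1 = 27/1 = 27, a_1 = floor((15 + 15)/27) = 1.
  m_2 = 27*1 - 15 = 12, d_2 = (252 - 12^2)/27 = 108/27 = 4, a_2 = floor((15 + 12)/4) = 6.
  m_3 = 4*6 - 12 = 12, d_3 = (252 - 12^2)/4 = 108/4 = 27, a_3 = floor((15 + 12)/27) = 1.
  m_4 = 27*1 - 12 = 15, d_4 = (252 - 15^2)/27 = 27/27 = 1, a_4 = floor((15 + 15)/1) = 30.
  m_5 = 1*30 - 15 = 15, d_5 = (252 - 15^2)/1 = 27/1 = 27: (m_5, d_5) = (m_1, d_1) = (15, 27), so from here the quotients repeat a_1, ..., a_4; the period length is 4.
Hence the expansion of sqrt(252) is a_0 = 15 followed by the repeating block 1, 6, 1, 30 (period 4).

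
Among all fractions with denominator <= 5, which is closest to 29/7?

Expand x = 29/7 as a continued fraction with the Euclidean algorithm:
  29 = 4*7 + 1, so a_0 = 4.
  7 = 7*1 + 0, so a_1 = 7.
so x = [4; 7].
Convergents (p_i = a_i*p_{i-1} + p_{i-2}, q_i = a_i*q_{i-1} + q_{i-2} with p_{-2}=0, p_{-1}=1, q_{-2}=1, q_{-1}=0), until the denominator exceeds 5:
  i=0: a_0=4, p_0 = 4*1 + 0 = 4, q_0 = 4*0 + 1 = 1.
  i=1: a_1=7, p_1 = 7*4 + 1 = 29, q_1 = 7*1 + 0 = 7.
q_1 = 7 > 5, so the last convergent with denominator <= 5 is p_0/q_0 = 4/1.
The closest fraction with denominator <= 5 is either p_0/q_0 or the intermediate fraction (k*p_0 + p_{-1})/(k*q_0 + q_{-1}) with the largest k >= 1 whose denominator stays <= 5; these approach x as k grows, and every other convergent or intermediate fraction in range is farther away.
Largest k: floor((5 - q_{-1})/q_0) = floor((5 - 0)/1) = 5 (using the seeds p_{-1} = 1, q_{-1} = 0).
That gives (5*4 + 1)/(5*1 + 0) = 21/5.
Compare the errors: |x - 4/1| = |29*1 - 4*7|/(7*1) = 1/7, and |x - 21/5| = |29*5 - 21*7|/(7*5) = 2/35.
Cross-multiplying, 2*7 = 14 < 35 = 1*35, so 2/35 is smaller: the intermediate fraction 21/5 is closer to x than 4/1.

21/5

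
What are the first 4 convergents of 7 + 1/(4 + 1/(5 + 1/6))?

7/1, 29/4, 152/21, 941/130

Using the convergent recurrence p_i = a_i*p_{i-1} + p_{i-2}, q_i = a_i*q_{i-1} + q_{i-2} with p_{-2}=0, p_{-1}=1, q_{-2}=1, q_{-1}=0:
  i=0: a_0=7, p_0 = 7*1 + 0 = 7, q_0 = 7*0 + 1 = 1.
  i=1: a_1=4, p_1 = 4*7 + 1 = 29, q_1 = 4*1 + 0 = 4.
  i=2: a_2=5, p_2 = 5*29 + 7 = 152, q_2 = 5*4 + 1 = 21.
  i=3: a_3=6, p_3 = 6*152 + 29 = 941, q_3 = 6*21 + 4 = 130.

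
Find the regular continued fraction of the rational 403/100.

Run the Euclidean algorithm on 403 and 100; the successive quotients are the partial quotients a_0, a_1, ... (each step inverts the fractional part left over by the previous one):
  403 = 4*100 + 3, so a_0 = 4.
  100 = 33*3 + 1, so a_1 = 33.
  3 = 3*1 + 0, so a_2 = 3.
The remainder reaches 0 after 3 divisions, so the expansion has 3 partial quotients, read off in order.

[4; 33, 3]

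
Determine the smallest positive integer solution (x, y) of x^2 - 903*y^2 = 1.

(x, y) = (601, 20)

First expand sqrt(903) as a continued fraction. With x_i = (sqrt(903) + m_i)/d_i and (m_0, d_0) = (0, 1): a_0 = floor(sqrt(903)) = 30, since 30^2 = 900 <= 903 < 961 = 31^2.
Iterate m_{i+1} = d_i*a_i - m_i, d_{i+1} = (903 - m_{i+1}^2)/d_i, a_{i+1} = floor((a_0 + m_{i+1})/d_{i+1}):
  m_1 = 1*30 - 0 = 30, d_1 = (903 - 30^2)/1 = 3/1 = 3, a_1 = floor((30 + 30)/3) = 20.
  m_2 = 3*20 - 30 = 30, d_2 = (903 - 30^2)/3 = 3/3 = 1, a_2 = floor((30 + 30)/1) = 60.
  m_3 = 1*60 - 30 = 30, d_3 = (903 - 30^2)/1 = 3/1 = 3: (m_3, d_3) = (m_1, d_1) = (30, 3), so from here the quotients repeat a_1, a_2; the period length is 2.
So sqrt(903) = [30; (20, 60)] with period length k = 2.
k is even, so the fundamental solution of x^2 - 903y^2 = 1 is (p_{k-1}, q_{k-1}) = (p_1, q_1); compute convergents through index 1.
Convergents (p_i = a_i*p_{i-1} + p_{i-2}, q_i = a_i*q_{i-1} + q_{i-2} with p_{-2}=0, p_{-1}=1, q_{-2}=1, q_{-1}=0):
  i=0: a_0=30, p_0 = 30*1 + 0 = 30, q_0 = 30*0 + 1 = 1.
  i=1: a_1=20, p_1 = 20*30 + 1 = 601, q_1 = 20*1 + 0 = 20.
Check: 601^2 - 903*20^2 = 361201 - 361200 = 1, so (x, y) = (601, 20) solves the equation, and by the theorem it is the least positive solution.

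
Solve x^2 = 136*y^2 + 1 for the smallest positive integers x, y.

First expand sqrt(136) as a continued fraction. With x_i = (sqrt(136) + m_i)/d_i and (m_0, d_0) = (0, 1): a_0 = floor(sqrt(136)) = 11, since 11^2 = 121 <= 136 < 144 = 12^2.
Iterate m_{i+1} = d_i*a_i - m_i, d_{i+1} = (136 - m_{i+1}^2)/d_i, a_{i+1} = floor((a_0 + m_{i+1})/d_{i+1}):
  m_1 = 1*11 - 0 = 11, d_1 = (136 - 11^2)/1 = 15/1 = 15, a_1 = floor((11 + 11)/15) = 1.
  m_2 = 15*1 - 11 = 4, d_2 = (136 - 4^2)/15 = 120/15 = 8, a_2 = floor((11 + 4)/8) = 1.
  m_3 = 8*1 - 4 = 4, d_3 = (136 - 4^2)/8 = 120/8 = 15, a_3 = floor((11 + 4)/15) = 1.
  m_4 = 15*1 - 4 = 11, d_4 = (136 - 11^2)/15 = 15/15 = 1, a_4 = floor((11 + 11)/1) = 22.
  m_5 = 1*22 - 11 = 11, d_5 = (136 - 11^2)/1 = 15/1 = 15: (m_5, d_5) = (m_1, d_1) = (11, 15), so from here the quotients repeat a_1, ..., a_4; the period length is 4.
So sqrt(136) = [11; (1, 1, 1, 22)] with period length k = 4.
k is even, so the fundamental solution of x^2 - 136y^2 = 1 is (p_{k-1}, q_{k-1}) = (p_3, q_3); compute convergents through index 3.
Convergents (p_i = a_i*p_{i-1} + p_{i-2}, q_i = a_i*q_{i-1} + q_{i-2} with p_{-2}=0, p_{-1}=1, q_{-2}=1, q_{-1}=0):
  i=0: a_0=11, p_0 = 11*1 + 0 = 11, q_0 = 11*0 + 1 = 1.
  i=1: a_1=1, p_1 = 1*11 + 1 = 12, q_1 = 1*1 + 0 = 1.
  i=2: a_2=1, p_2 = 1*12 + 11 = 23, q_2 = 1*1 + 1 = 2.
  i=3: a_3=1, p_3 = 1*23 + 12 = 35, q_3 = 1*2 + 1 = 3.
Check: 35^2 - 136*3^2 = 1225 - 1224 = 1, so (x, y) = (35, 3) solves the equation, and by the theorem it is the least positive solution.

(x, y) = (35, 3)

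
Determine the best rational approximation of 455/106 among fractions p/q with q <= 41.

Expand x = 455/106 as a continued fraction with the Euclidean algorithm:
  455 = 4*106 + 31, so a_0 = 4.
  106 = 3*31 + 13, so a_1 = 3.
  31 = 2*13 + 5, so a_2 = 2.
  13 = 2*5 + 3, so a_3 = 2.
  5 = 1*3 + 2, so a_4 = 1.
  3 = 1*2 + 1, so a_5 = 1.
  2 = 2*1 + 0, so a_6 = 2.
so x = [4; 3, 2, 2, 1, 1, 2].
Convergents (p_i = a_i*p_{i-1} + p_{i-2}, q_i = a_i*q_{i-1} + q_{i-2} with p_{-2}=0, p_{-1}=1, q_{-2}=1, q_{-1}=0), until the denominator exceeds 41:
  i=0: a_0=4, p_0 = 4*1 + 0 = 4, q_0 = 4*0 + 1 = 1.
  i=1: a_1=3, p_1 = 3*4 + 1 = 13, q_1 = 3*1 + 0 = 3.
  i=2: a_2=2, p_2 = 2*13 + 4 = 30, q_2 = 2*3 + 1 = 7.
  i=3: a_3=2, p_3 = 2*30 + 13 = 73, q_3 = 2*7 + 3 = 17.
  i=4: a_4=1, p_4 = 1*73 + 30 = 103, q_4 = 1*17 + 7 = 24.
  i=5: a_5=1, p_5 = 1*103 + 73 = 176, q_5 = 1*24 + 17 = 41.
  i=6: a_6=2, p_6 = 2*176 + 103 = 455, q_6 = 2*41 + 24 = 106.
q_6 = 106 > 41, so the last convergent with denominator <= 41 is p_5/q_5 = 176/41.
The closest fraction with denominator <= 41 is either p_5/q_5 or the intermediate fraction (k*p_5 + p_4)/(k*q_5 + q_4) with the largest k >= 1 whose denominator stays <= 41; these approach x as k grows, and every other convergent or intermediate fraction in range is farther away.
Largest k: floor((41 - q_4)/q_5) = floor((41 - 24)/41) = 0.
Since k = 0, no intermediate fraction beyond p_5/q_5 has denominator <= 41, so the convergent 176/41 is the closest (its error is |455*41 - 176*106|/(106*41) = 1/4346).

176/41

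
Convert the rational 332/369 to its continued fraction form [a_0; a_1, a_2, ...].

Run the Euclidean algorithm on 332 and 369; the successive quotients are the partial quotients a_0, a_1, ... (each step inverts the fractional part left over by the previous one):
  332 = 0*369 + 332, so a_0 = 0.
  369 = 1*332 + 37, so a_1 = 1.
  332 = 8*37 + 36, so a_2 = 8.
  37 = 1*36 + 1, so a_3 = 1.
  36 = 36*1 + 0, so a_4 = 36.
The remainder reaches 0 after 5 divisions, so the expansion has 5 partial quotients, read off in order.

[0; 1, 8, 1, 36]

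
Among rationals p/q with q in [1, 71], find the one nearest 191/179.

16/15

Expand x = 191/179 as a continued fraction with the Euclidean algorithm:
  191 = 1*179 + 12, so a_0 = 1.
  179 = 14*12 + 11, so a_1 = 14.
  12 = 1*11 + 1, so a_2 = 1.
  11 = 11*1 + 0, so a_3 = 11.
so x = [1; 14, 1, 11].
Convergents (p_i = a_i*p_{i-1} + p_{i-2}, q_i = a_i*q_{i-1} + q_{i-2} with p_{-2}=0, p_{-1}=1, q_{-2}=1, q_{-1}=0), until the denominator exceeds 71:
  i=0: a_0=1, p_0 = 1*1 + 0 = 1, q_0 = 1*0 + 1 = 1.
  i=1: a_1=14, p_1 = 14*1 + 1 = 15, q_1 = 14*1 + 0 = 14.
  i=2: a_2=1, p_2 = 1*15 + 1 = 16, q_2 = 1*14 + 1 = 15.
  i=3: a_3=11, p_3 = 11*16 + 15 = 191, q_3 = 11*15 + 14 = 179.
q_3 = 179 > 71, so the last convergent with denominator <= 71 is p_2/q_2 = 16/15.
The closest fraction with denominator <= 71 is either p_2/q_2 or the intermediate fraction (k*p_2 + p_1)/(k*q_2 + q_1) with the largest k >= 1 whose denominator stays <= 71; these approach x as k grows, and every other convergent or intermediate fraction in range is farther away.
Largest k: floor((71 - q_1)/q_2) = floor((71 - 14)/15) = 3.
That gives (3*16 + 15)/(3*15 + 14) = 63/59.
Compare the errors: |x - 16/15| = |191*15 - 16*179|/(179*15) = 1/2685, and |x - 63/59| = |191*59 - 63*179|/(179*59) = 8/10561.
Cross-multiplying, 1*10561 = 10561 < 21480 = 8*2685, so 1/2685 is smaller: the convergent 16/15 is closer to x than 63/59.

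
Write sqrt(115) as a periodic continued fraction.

Write x_i = (sqrt(115) + m_i)/d_i with (m_0, d_0) = (0, 1). a_0 = floor(sqrt(115)) = 10, since 10^2 = 100 <= 115 < 121 = 11^2.
Iterate m_{i+1} = d_i*a_i - m_i, d_{i+1} = (115 - m_{i+1}^2)/d_i, a_{i+1} = floor((a_0 + m_{i+1})/d_{i+1}):
  m_1 = 1*10 - 0 = 10, d_1 = (115 - 10^2)/1 = 15/1 = 15, a_1 = floor((10 + 10)/15) = 1.
  m_2 = 15*1 - 10 = 5, d_2 = (115 - 5^2)/15 = 90/15 = 6, a_2 = floor((10 + 5)/6) = 2.
  m_3 = 6*2 - 5 = 7, d_3 = (115 - 7^2)/6 = 66/6 = 11, a_3 = floor((10 + 7)/11) = 1.
  m_4 = 11*1 - 7 = 4, d_4 = (115 - 4^2)/11 = 99/11 = 9, a_4 = floor((10 + 4)/9) = 1.
  m_5 = 9*1 - 4 = 5, d_5 = (115 - 5^2)/9 = 90/9 = 10, a_5 = floor((10 + 5)/10) = 1.
  m_6 = 10*1 - 5 = 5, d_6 = (115 - 5^2)/10 = 90/10 = 9, a_6 = floor((10 + 5)/9) = 1.
  m_7 = 9*1 - 5 = 4, d_7 = (115 - 4^2)/9 = 99/9 = 11, a_7 = floor((10 + 4)/11) = 1.
  m_8 = 11*1 - 4 = 7, d_8 = (115 - 7^2)/11 = 66/11 = 6, a_8 = floor((10 + 7)/6) = 2.
  m_9 = 6*2 - 7 = 5, d_9 = (115 - 5^2)/6 = 90/6 = 15, a_9 = floor((10 + 5)/15) = 1.
  m_10 = 15*1 - 5 = 10, d_10 = (115 - 10^2)/15 = 15/15 = 1, a_10 = floor((10 + 10)/1) = 20.
  m_11 = 1*20 - 10 = 10, d_11 = (115 - 10^2)/1 = 15/1 = 15: (m_11, d_11) = (m_1, d_1) = (10, 15), so from here the quotients repeat a_1, ..., a_10; the period length is 10.
Hence the expansion of sqrt(115) is a_0 = 10 followed by the repeating block 1, 2, 1, 1, 1, 1, 1, 2, 1, 20 (period 10).

[10; (1, 2, 1, 1, 1, 1, 1, 2, 1, 20)]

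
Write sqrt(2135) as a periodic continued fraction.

[46; (4, 1, 5, 1, 4, 92)]

Write x_i = (sqrt(2135) + m_i)/d_i with (m_0, d_0) = (0, 1). a_0 = floor(sqrt(2135)) = 46, since 46^2 = 2116 <= 2135 < 2209 = 47^2.
Iterate m_{i+1} = d_i*a_i - m_i, d_{i+1} = (2135 - m_{i+1}^2)/d_i, a_{i+1} = floor((a_0 + m_{i+1})/d_{i+1}):
  m_1 = 1*46 - 0 = 46, d_1 = (2135 - 46^2)/1 = 19/1 = 19, a_1 = floor((46 + 46)/19) = 4.
  m_2 = 19*4 - 46 = 30, d_2 = (2135 - 30^2)/19 = 1235/19 = 65, a_2 = floor((46 + 30)/65) = 1.
  m_3 = 65*1 - 30 = 35, d_3 = (2135 - 35^2)/65 = 910/65 = 14, a_3 = floor((46 + 35)/14) = 5.
  m_4 = 14*5 - 35 = 35, d_4 = (2135 - 35^2)/14 = 910/14 = 65, a_4 = floor((46 + 35)/65) = 1.
  m_5 = 65*1 - 35 = 30, d_5 = (2135 - 30^2)/65 = 1235/65 = 19, a_5 = floor((46 + 30)/19) = 4.
  m_6 = 19*4 - 30 = 46, d_6 = (2135 - 46^2)/19 = 19/19 = 1, a_6 = floor((46 + 46)/1) = 92.
  m_7 = 1*92 - 46 = 46, d_7 = (2135 - 46^2)/1 = 19/1 = 19: (m_7, d_7) = (m_1, d_1) = (46, 19), so from here the quotients repeat a_1, ..., a_6; the period length is 6.
Hence the expansion of sqrt(2135) is a_0 = 46 followed by the repeating block 4, 1, 5, 1, 4, 92 (period 6).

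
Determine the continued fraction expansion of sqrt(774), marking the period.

[27; (1, 4, 1, 1, 2, 1, 1, 4, 1, 54)]

Write x_i = (sqrt(774) + m_i)/d_i with (m_0, d_0) = (0, 1). a_0 = floor(sqrt(774)) = 27, since 27^2 = 729 <= 774 < 784 = 28^2.
Iterate m_{i+1} = d_i*a_i - m_i, d_{i+1} = (774 - m_{i+1}^2)/d_i, a_{i+1} = floor((a_0 + m_{i+1})/d_{i+1}):
  m_1 = 1*27 - 0 = 27, d_1 = (774 - 27^2)/1 = 45/1 = 45, a_1 = floor((27 + 27)/45) = 1.
  m_2 = 45*1 - 27 = 18, d_2 = (774 - 18^2)/45 = 450/45 = 10, a_2 = floor((27 + 18)/10) = 4.
  m_3 = 10*4 - 18 = 22, d_3 = (774 - 22^2)/10 = 290/10 = 29, a_3 = floor((27 + 22)/29) = 1.
  m_4 = 29*1 - 22 = 7, d_4 = (774 - 7^2)/29 = 725/29 = 25, a_4 = floor((27 + 7)/25) = 1.
  m_5 = 25*1 - 7 = 18, d_5 = (774 - 18^2)/25 = 450/25 = 18, a_5 = floor((27 + 18)/18) = 2.
  m_6 = 18*2 - 18 = 18, d_6 = (774 - 18^2)/18 = 450/18 = 25, a_6 = floor((27 + 18)/25) = 1.
  m_7 = 25*1 - 18 = 7, d_7 = (774 - 7^2)/25 = 725/25 = 29, a_7 = floor((27 + 7)/29) = 1.
  m_8 = 29*1 - 7 = 22, d_8 = (774 - 22^2)/29 = 290/29 = 10, a_8 = floor((27 + 22)/10) = 4.
  m_9 = 10*4 - 22 = 18, d_9 = (774 - 18^2)/10 = 450/10 = 45, a_9 = floor((27 + 18)/45) = 1.
  m_10 = 45*1 - 18 = 27, d_10 = (774 - 27^2)/45 = 45/45 = 1, a_10 = floor((27 + 27)/1) = 54.
  m_11 = 1*54 - 27 = 27, d_11 = (774 - 27^2)/1 = 45/1 = 45: (m_11, d_11) = (m_1, d_1) = (27, 45), so from here the quotients repeat a_1, ..., a_10; the period length is 10.
Hence the expansion of sqrt(774) is a_0 = 27 followed by the repeating block 1, 4, 1, 1, 2, 1, 1, 4, 1, 54 (period 10).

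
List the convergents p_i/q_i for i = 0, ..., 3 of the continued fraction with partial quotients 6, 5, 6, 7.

6/1, 31/5, 192/31, 1375/222

Using the convergent recurrence p_i = a_i*p_{i-1} + p_{i-2}, q_i = a_i*q_{i-1} + q_{i-2} with p_{-2}=0, p_{-1}=1, q_{-2}=1, q_{-1}=0:
  i=0: a_0=6, p_0 = 6*1 + 0 = 6, q_0 = 6*0 + 1 = 1.
  i=1: a_1=5, p_1 = 5*6 + 1 = 31, q_1 = 5*1 + 0 = 5.
  i=2: a_2=6, p_2 = 6*31 + 6 = 192, q_2 = 6*5 + 1 = 31.
  i=3: a_3=7, p_3 = 7*192 + 31 = 1375, q_3 = 7*31 + 5 = 222.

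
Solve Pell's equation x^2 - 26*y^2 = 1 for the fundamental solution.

First expand sqrt(26) as a continued fraction. With x_i = (sqrt(26) + m_i)/d_i and (m_0, d_0) = (0, 1): a_0 = floor(sqrt(26)) = 5, since 5^2 = 25 <= 26 < 36 = 6^2.
Iterate m_{i+1} = d_i*a_i - m_i, d_{i+1} = (26 - m_{i+1}^2)/d_i, a_{i+1} = floor((a_0 + m_{i+1})/d_{i+1}):
  m_1 = 1*5 - 0 = 5, d_1 = (26 - 5^2)/1 = 1/1 = 1, a_1 = floor((5 + 5)/1) = 10.
  m_2 = 1*10 - 5 = 5, d_2 = (26 - 5^2)/1 = 1/1 = 1: (m_2, d_2) = (m_1, d_1) = (5, 1), so from here the quotient a_1 repeats; the period length is 1.
So sqrt(26) = [5; (10)] with period length k = 1.
k is odd, so (p_{k-1}, q_{k-1}) only solves x^2 - 26y^2 = -1 and the fundamental solution of x^2 - 26y^2 = 1 is (p_{2k-1}, q_{2k-1}) = (p_1, q_1); compute convergents through index 1, running through the period twice.
Convergents (p_i = a_i*p_{i-1} + p_{i-2}, q_i = a_i*q_{i-1} + q_{i-2} with p_{-2}=0, p_{-1}=1, q_{-2}=1, q_{-1}=0):
  i=0: a_0=5, p_0 = 5*1 + 0 = 5, q_0 = 5*0 + 1 = 1.
  i=1: a_1=10, p_1 = 10*5 + 1 = 51, q_1 = 10*1 + 0 = 10.
Indeed p_0^2 - 26*q_0^2 = 25 - 26 = -1, not +1.
Check: 51^2 - 26*10^2 = 2601 - 2600 = 1, so (x, y) = (51, 10) solves the equation, and by the theorem it is the least positive solution.

(x, y) = (51, 10)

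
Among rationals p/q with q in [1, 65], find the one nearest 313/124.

Expand x = 313/124 as a continued fraction with the Euclidean algorithm:
  313 = 2*124 + 65, so a_0 = 2.
  124 = 1*65 + 59, so a_1 = 1.
  65 = 1*59 + 6, so a_2 = 1.
  59 = 9*6 + 5, so a_3 = 9.
  6 = 1*5 + 1, so a_4 = 1.
  5 = 5*1 + 0, so a_5 = 5.
so x = [2; 1, 1, 9, 1, 5].
Convergents (p_i = a_i*p_{i-1} + p_{i-2}, q_i = a_i*q_{i-1} + q_{i-2} with p_{-2}=0, p_{-1}=1, q_{-2}=1, q_{-1}=0), until the denominator exceeds 65:
  i=0: a_0=2, p_0 = 2*1 + 0 = 2, q_0 = 2*0 + 1 = 1.
  i=1: a_1=1, p_1 = 1*2 + 1 = 3, q_1 = 1*1 + 0 = 1.
  i=2: a_2=1, p_2 = 1*3 + 2 = 5, q_2 = 1*1 + 1 = 2.
  i=3: a_3=9, p_3 = 9*5 + 3 = 48, q_3 = 9*2 + 1 = 19.
  i=4: a_4=1, p_4 = 1*48 + 5 = 53, q_4 = 1*19 + 2 = 21.
  i=5: a_5=5, p_5 = 5*53 + 48 = 313, q_5 = 5*21 + 19 = 124.
q_5 = 124 > 65, so the last convergent with denominator <= 65 is p_4/q_4 = 53/21.
The closest fraction with denominator <= 65 is either p_4/q_4 or the intermediate fraction (k*p_4 + p_3)/(k*q_4 + q_3) with the largest k >= 1 whose denominator stays <= 65; these approach x as k grows, and every other convergent or intermediate fraction in range is farther away.
Largest k: floor((65 - q_3)/q_4) = floor((65 - 19)/21) = 2.
That gives (2*53 + 48)/(2*21 + 19) = 154/61.
Compare the errors: |x - 53/21| = |313*21 - 53*124|/(124*21) = 1/2604, and |x - 154/61| = |313*61 - 154*124|/(124*61) = 3/7564.
Cross-multiplying, 1*7564 = 7564 < 7812 = 3*2604, so 1/2604 is smaller: the convergent 53/21 is closer to x than 154/61.

53/21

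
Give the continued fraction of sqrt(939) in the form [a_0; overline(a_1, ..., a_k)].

Write x_i = (sqrt(939) + m_i)/d_i with (m_0, d_0) = (0, 1). a_0 = floor(sqrt(939)) = 30, since 30^2 = 900 <= 939 < 961 = 31^2.
Iterate m_{i+1} = d_i*a_i - m_i, d_{i+1} = (939 - m_{i+1}^2)/d_i, a_{i+1} = floor((a_0 + m_{i+1})/d_{i+1}):
  m_1 = 1*30 - 0 = 30, d_1 = (939 - 30^2)/1 = 39/1 = 39, a_1 = floor((30 + 30)/39) = 1.
  m_2 = 39*1 - 30 = 9, d_2 = (939 - 9^2)/39 = 858/39 = 22, a_2 = floor((30 + 9)/22) = 1.
  m_3 = 22*1 - 9 = 13, d_3 = (939 - 13^2)/22 = 770/22 = 35, a_3 = floor((30 + 13)/35) = 1.
  m_4 = 35*1 - 13 = 22, d_4 = (939 - 22^2)/35 = 455/35 = 13, a_4 = floor((30 + 22)/13) = 4.
  m_5 = 13*4 - 22 = 30, d_5 = (939 - 30^2)/13 = 39/13 = 3, a_5 = floor((30 + 30)/3) = 20.
  m_6 = 3*20 - 30 = 30, d_6 = (939 - 30^2)/3 = 39/3 = 13, a_6 = floor((30 + 30)/13) = 4.
  m_7 = 13*4 - 30 = 22, d_7 = (939 - 22^2)/13 = 455/13 = 35, a_7 = floor((30 + 22)/35) = 1.
  m_8 = 35*1 - 22 = 13, d_8 = (939 - 13^2)/35 = 770/35 = 22, a_8 = floor((30 + 13)/22) = 1.
  m_9 = 22*1 - 13 = 9, d_9 = (939 - 9^2)/22 = 858/22 = 39, a_9 = floor((30 + 9)/39) = 1.
  m_10 = 39*1 - 9 = 30, d_10 = (939 - 30^2)/39 = 39/39 = 1, a_10 = floor((30 + 30)/1) = 60.
  m_11 = 1*60 - 30 = 30, d_11 = (939 - 30^2)/1 = 39/1 = 39: (m_11, d_11) = (m_1, d_1) = (30, 39), so from here the quotients repeat a_1, ..., a_10; the period length is 10.
Hence the expansion of sqrt(939) is a_0 = 30 followed by the repeating block 1, 1, 1, 4, 20, 4, 1, 1, 1, 60 (period 10).

[30; overline(1, 1, 1, 4, 20, 4, 1, 1, 1, 60)]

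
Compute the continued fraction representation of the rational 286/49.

[5; 1, 5, 8]

Run the Euclidean algorithm on 286 and 49; the successive quotients are the partial quotients a_0, a_1, ... (each step inverts the fractional part left over by the previous one):
  286 = 5*49 + 41, so a_0 = 5.
  49 = 1*41 + 8, so a_1 = 1.
  41 = 5*8 + 1, so a_2 = 5.
  8 = 8*1 + 0, so a_3 = 8.
The remainder reaches 0 after 4 divisions, so the expansion has 4 partial quotients, read off in order.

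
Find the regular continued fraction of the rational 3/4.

Run the Euclidean algorithm on 3 and 4; the successive quotients are the partial quotients a_0, a_1, ... (each step inverts the fractional part left over by the previous one):
  3 = 0*4 + 3, so a_0 = 0.
  4 = 1*3 + 1, so a_1 = 1.
  3 = 3*1 + 0, so a_2 = 3.
The remainder reaches 0 after 3 divisions, so the expansion has 3 partial quotients, read off in order.

[0; 1, 3]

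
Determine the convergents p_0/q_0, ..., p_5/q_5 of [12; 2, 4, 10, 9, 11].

Using the convergent recurrence p_i = a_i*p_{i-1} + p_{i-2}, q_i = a_i*q_{i-1} + q_{i-2} with p_{-2}=0, p_{-1}=1, q_{-2}=1, q_{-1}=0:
  i=0: a_0=12, p_0 = 12*1 + 0 = 12, q_0 = 12*0 + 1 = 1.
  i=1: a_1=2, p_1 = 2*12 + 1 = 25, q_1 = 2*1 + 0 = 2.
  i=2: a_2=4, p_2 = 4*25 + 12 = 112, q_2 = 4*2 + 1 = 9.
  i=3: a_3=10, p_3 = 10*112 + 25 = 1145, q_3 = 10*9 + 2 = 92.
  i=4: a_4=9, p_4 = 9*1145 + 112 = 10417, q_4 = 9*92 + 9 = 837.
  i=5: a_5=11, p_5 = 11*10417 + 1145 = 115732, q_5 = 11*837 + 92 = 9299.

12/1, 25/2, 112/9, 1145/92, 10417/837, 115732/9299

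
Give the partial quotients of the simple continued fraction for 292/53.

[5; 1, 1, 26]

Run the Euclidean algorithm on 292 and 53; the successive quotients are the partial quotients a_0, a_1, ... (each step inverts the fractional part left over by the previous one):
  292 = 5*53 + 27, so a_0 = 5.
  53 = 1*27 + 26, so a_1 = 1.
  27 = 1*26 + 1, so a_2 = 1.
  26 = 26*1 + 0, so a_3 = 26.
The remainder reaches 0 after 4 divisions, so the expansion has 4 partial quotients, read off in order.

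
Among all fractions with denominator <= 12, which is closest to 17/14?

Expand x = 17/14 as a continued fraction with the Euclidean algorithm:
  17 = 1*14 + 3, so a_0 = 1.
  14 = 4*3 + 2, so a_1 = 4.
  3 = 1*2 + 1, so a_2 = 1.
  2 = 2*1 + 0, so a_3 = 2.
so x = [1; 4, 1, 2].
Convergents (p_i = a_i*p_{i-1} + p_{i-2}, q_i = a_i*q_{i-1} + q_{i-2} with p_{-2}=0, p_{-1}=1, q_{-2}=1, q_{-1}=0), until the denominator exceeds 12:
  i=0: a_0=1, p_0 = 1*1 + 0 = 1, q_0 = 1*0 + 1 = 1.
  i=1: a_1=4, p_1 = 4*1 + 1 = 5, q_1 = 4*1 + 0 = 4.
  i=2: a_2=1, p_2 = 1*5 + 1 = 6, q_2 = 1*4 + 1 = 5.
  i=3: a_3=2, p_3 = 2*6 + 5 = 17, q_3 = 2*5 + 4 = 14.
q_3 = 14 > 12, so the last convergent with denominator <= 12 is p_2/q_2 = 6/5.
The closest fraction with denominator <= 12 is either p_2/q_2 or the intermediate fraction (k*p_2 + p_1)/(k*q_2 + q_1) with the largest k >= 1 whose denominator stays <= 12; these approach x as k grows, and every other convergent or intermediate fraction in range is farther away.
Largest k: floor((12 - q_1)/q_2) = floor((12 - 4)/5) = 1.
That gives (1*6 + 5)/(1*5 + 4) = 11/9.
Compare the errors: |x - 6/5| = |17*5 - 6*14|/(14*5) = 1/70, and |x - 11/9| = |17*9 - 11*14|/(14*9) = 1/126.
Cross-multiplying, 1*70 = 70 < 126 = 1*126, so 1/126 is smaller: the intermediate fraction 11/9 is closer to x than 6/5.

11/9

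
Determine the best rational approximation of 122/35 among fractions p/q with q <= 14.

7/2

Expand x = 122/35 as a continued fraction with the Euclidean algorithm:
  122 = 3*35 + 17, so a_0 = 3.
  35 = 2*17 + 1, so a_1 = 2.
  17 = 17*1 + 0, so a_2 = 17.
so x = [3; 2, 17].
Convergents (p_i = a_i*p_{i-1} + p_{i-2}, q_i = a_i*q_{i-1} + q_{i-2} with p_{-2}=0, p_{-1}=1, q_{-2}=1, q_{-1}=0), until the denominator exceeds 14:
  i=0: a_0=3, p_0 = 3*1 + 0 = 3, q_0 = 3*0 + 1 = 1.
  i=1: a_1=2, p_1 = 2*3 + 1 = 7, q_1 = 2*1 + 0 = 2.
  i=2: a_2=17, p_2 = 17*7 + 3 = 122, q_2 = 17*2 + 1 = 35.
q_2 = 35 > 14, so the last convergent with denominator <= 14 is p_1/q_1 = 7/2.
The closest fraction with denominator <= 14 is either p_1/q_1 or the intermediate fraction (k*p_1 + p_0)/(k*q_1 + q_0) with the largest k >= 1 whose denominator stays <= 14; these approach x as k grows, and every other convergent or intermediate fraction in range is farther away.
Largest k: floor((14 - q_0)/q_1) = floor((14 - 1)/2) = 6.
That gives (6*7 + 3)/(6*2 + 1) = 45/13.
Compare the errors: |x - 7/2| = |122*2 - 7*35|/(35*2) = 1/70, and |x - 45/13| = |122*13 - 45*35|/(35*13) = 11/455.
Cross-multiplying, 1*455 = 455 < 770 = 11*70, so 1/70 is smaller: the convergent 7/2 is closer to x than 45/13.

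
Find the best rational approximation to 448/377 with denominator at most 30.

19/16

Expand x = 448/377 as a continued fraction with the Euclidean algorithm:
  448 = 1*377 + 71, so a_0 = 1.
  377 = 5*71 + 22, so a_1 = 5.
  71 = 3*22 + 5, so a_2 = 3.
  22 = 4*5 + 2, so a_3 = 4.
  5 = 2*2 + 1, so a_4 = 2.
  2 = 2*1 + 0, so a_5 = 2.
so x = [1; 5, 3, 4, 2, 2].
Convergents (p_i = a_i*p_{i-1} + p_{i-2}, q_i = a_i*q_{i-1} + q_{i-2} with p_{-2}=0, p_{-1}=1, q_{-2}=1, q_{-1}=0), until the denominator exceeds 30:
  i=0: a_0=1, p_0 = 1*1 + 0 = 1, q_0 = 1*0 + 1 = 1.
  i=1: a_1=5, p_1 = 5*1 + 1 = 6, q_1 = 5*1 + 0 = 5.
  i=2: a_2=3, p_2 = 3*6 + 1 = 19, q_2 = 3*5 + 1 = 16.
  i=3: a_3=4, p_3 = 4*19 + 6 = 82, q_3 = 4*16 + 5 = 69.
q_3 = 69 > 30, so the last convergent with denominator <= 30 is p_2/q_2 = 19/16.
The closest fraction with denominator <= 30 is either p_2/q_2 or the intermediate fraction (k*p_2 + p_1)/(k*q_2 + q_1) with the largest k >= 1 whose denominator stays <= 30; these approach x as k grows, and every other convergent or intermediate fraction in range is farther away.
Largest k: floor((30 - q_1)/q_2) = floor((30 - 5)/16) = 1.
That gives (1*19 + 6)/(1*16 + 5) = 25/21.
Compare the errors: |x - 19/16| = |448*16 - 19*377|/(377*16) = 5/6032, and |x - 25/21| = |448*21 - 25*377|/(377*21) = 17/7917.
Cross-multiplying, 5*7917 = 39585 < 102544 = 17*6032, so 5/6032 is smaller: the convergent 19/16 is closer to x than 25/21.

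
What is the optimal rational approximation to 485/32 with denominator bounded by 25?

288/19

Expand x = 485/32 as a continued fraction with the Euclidean algorithm:
  485 = 15*32 + 5, so a_0 = 15.
  32 = 6*5 + 2, so a_1 = 6.
  5 = 2*2 + 1, so a_2 = 2.
  2 = 2*1 + 0, so a_3 = 2.
so x = [15; 6, 2, 2].
Convergents (p_i = a_i*p_{i-1} + p_{i-2}, q_i = a_i*q_{i-1} + q_{i-2} with p_{-2}=0, p_{-1}=1, q_{-2}=1, q_{-1}=0), until the denominator exceeds 25:
  i=0: a_0=15, p_0 = 15*1 + 0 = 15, q_0 = 15*0 + 1 = 1.
  i=1: a_1=6, p_1 = 6*15 + 1 = 91, q_1 = 6*1 + 0 = 6.
  i=2: a_2=2, p_2 = 2*91 + 15 = 197, q_2 = 2*6 + 1 = 13.
  i=3: a_3=2, p_3 = 2*197 + 91 = 485, q_3 = 2*13 + 6 = 32.
q_3 = 32 > 25, so the last convergent with denominator <= 25 is p_2/q_2 = 197/13.
The closest fraction with denominator <= 25 is either p_2/q_2 or the intermediate fraction (k*p_2 + p_1)/(k*q_2 + q_1) with the largest k >= 1 whose denominator stays <= 25; these approach x as k grows, and every other convergent or intermediate fraction in range is farther away.
Largest k: floor((25 - q_1)/q_2) = floor((25 - 6)/13) = 1.
That gives (1*197 + 91)/(1*13 + 6) = 288/19.
Compare the errors: |x - 197/13| = |485*13 - 197*32|/(32*13) = 1/416, and |x - 288/19| = |485*19 - 288*32|/(32*19) = 1/608.
Cross-multiplying, 1*416 = 416 < 608 = 1*608, so 1/608 is smaller: the intermediate fraction 288/19 is closer to x than 197/13.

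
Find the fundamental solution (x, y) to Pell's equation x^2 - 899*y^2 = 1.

(x, y) = (30, 1)

First expand sqrt(899) as a continued fraction. With x_i = (sqrt(899) + m_i)/d_i and (m_0, d_0) = (0, 1): a_0 = floor(sqrt(899)) = 29, since 29^2 = 841 <= 899 < 900 = 30^2.
Iterate m_{i+1} = d_i*a_i - m_i, d_{i+1} = (899 - m_{i+1}^2)/d_i, a_{i+1} = floor((a_0 + m_{i+1})/d_{i+1}):
  m_1 = 1*29 - 0 = 29, d_1 = (899 - 29^2)/1 = 58/1 = 58, a_1 = floor((29 + 29)/58) = 1.
  m_2 = 58*1 - 29 = 29, d_2 = (899 - 29^2)/58 = 58/58 = 1, a_2 = floor((29 + 29)/1) = 58.
  m_3 = 1*58 - 29 = 29, d_3 = (899 - 29^2)/1 = 58/1 = 58: (m_3, d_3) = (m_1, d_1) = (29, 58), so from here the quotients repeat a_1, a_2; the period length is 2.
So sqrt(899) = [29; (1, 58)] with period length k = 2.
k is even, so the fundamental solution of x^2 - 899y^2 = 1 is (p_{k-1}, q_{k-1}) = (p_1, q_1); compute convergents through index 1.
Convergents (p_i = a_i*p_{i-1} + p_{i-2}, q_i = a_i*q_{i-1} + q_{i-2} with p_{-2}=0, p_{-1}=1, q_{-2}=1, q_{-1}=0):
  i=0: a_0=29, p_0 = 29*1 + 0 = 29, q_0 = 29*0 + 1 = 1.
  i=1: a_1=1, p_1 = 1*29 + 1 = 30, q_1 = 1*1 + 0 = 1.
Check: 30^2 - 899*1^2 = 900 - 899 = 1, so (x, y) = (30, 1) solves the equation, and by the theorem it is the least positive solution.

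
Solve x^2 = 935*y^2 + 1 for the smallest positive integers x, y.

(x, y) = (1376, 45)

First expand sqrt(935) as a continued fraction. With x_i = (sqrt(935) + m_i)/d_i and (m_0, d_0) = (0, 1): a_0 = floor(sqrt(935)) = 30, since 30^2 = 900 <= 935 < 961 = 31^2.
Iterate m_{i+1} = d_i*a_i - m_i, d_{i+1} = (935 - m_{i+1}^2)/d_i, a_{i+1} = floor((a_0 + m_{i+1})/d_{i+1}):
  m_1 = 1*30 - 0 = 30, d_1 = (935 - 30^2)/1 = 35/1 = 35, a_1 = floor((30 + 30)/35) = 1.
  m_2 = 35*1 - 30 = 5, d_2 = (935 - 5^2)/35 = 910/35 = 26, a_2 = floor((30 + 5)/26) = 1.
  m_3 = 26*1 - 5 = 21, d_3 = (935 - 21^2)/26 = 494/26 = 19, a_3 = floor((30 + 21)/19) = 2.
  m_4 = 19*2 - 21 = 17, d_4 = (935 - 17^2)/19 = 646/19 = 34, a_4 = floor((30 + 17)/34) = 1.
  m_5 = 34*1 - 17 = 17, d_5 = (935 - 17^2)/34 = 646/34 = 19, a_5 = floor((30 + 17)/19) = 2.
  m_6 = 19*2 - 17 = 21, d_6 = (935 - 21^2)/19 = 494/19 = 26, a_6 = floor((30 + 21)/26) = 1.
  m_7 = 26*1 - 21 = 5, d_7 = (935 - 5^2)/26 = 910/26 = 35, a_7 = floor((30 + 5)/35) = 1.
  m_8 = 35*1 - 5 = 30, d_8 = (935 - 30^2)/35 = 35/35 = 1, a_8 = floor((30 + 30)/1) = 60.
  m_9 = 1*60 - 30 = 30, d_9 = (935 - 30^2)/1 = 35/1 = 35: (m_9, d_9) = (m_1, d_1) = (30, 35), so from here the quotients repeat a_1, ..., a_8; the period length is 8.
So sqrt(935) = [30; (1, 1, 2, 1, 2, 1, 1, 60)] with period length k = 8.
k is even, so the fundamental solution of x^2 - 935y^2 = 1 is (p_{k-1}, q_{k-1}) = (p_7, q_7); compute convergents through index 7.
Convergents (p_i = a_i*p_{i-1} + p_{i-2}, q_i = a_i*q_{i-1} + q_{i-2} with p_{-2}=0, p_{-1}=1, q_{-2}=1, q_{-1}=0):
  i=0: a_0=30, p_0 = 30*1 + 0 = 30, q_0 = 30*0 + 1 = 1.
  i=1: a_1=1, p_1 = 1*30 + 1 = 31, q_1 = 1*1 + 0 = 1.
  i=2: a_2=1, p_2 = 1*31 + 30 = 61, q_2 = 1*1 + 1 = 2.
  i=3: a_3=2, p_3 = 2*61 + 31 = 153, q_3 = 2*2 + 1 = 5.
  i=4: a_4=1, p_4 = 1*153 + 61 = 214, q_4 = 1*5 + 2 = 7.
  i=5: a_5=2, p_5 = 2*214 + 153 = 581, q_5 = 2*7 + 5 = 19.
  i=6: a_6=1, p_6 = 1*581 + 214 = 795, q_6 = 1*19 + 7 = 26.
  i=7: a_7=1, p_7 = 1*795 + 581 = 1376, q_7 = 1*26 + 19 = 45.
Check: 1376^2 - 935*45^2 = 1893376 - 1893375 = 1, so (x, y) = (1376, 45) solves the equation, and by the theorem it is the least positive solution.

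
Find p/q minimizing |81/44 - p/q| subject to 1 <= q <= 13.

Expand x = 81/44 as a continued fraction with the Euclidean algorithm:
  81 = 1*44 + 37, so a_0 = 1.
  44 = 1*37 + 7, so a_1 = 1.
  37 = 5*7 + 2, so a_2 = 5.
  7 = 3*2 + 1, so a_3 = 3.
  2 = 2*1 + 0, so a_4 = 2.
so x = [1; 1, 5, 3, 2].
Convergents (p_i = a_i*p_{i-1} + p_{i-2}, q_i = a_i*q_{i-1} + q_{i-2} with p_{-2}=0, p_{-1}=1, q_{-2}=1, q_{-1}=0), until the denominator exceeds 13:
  i=0: a_0=1, p_0 = 1*1 + 0 = 1, q_0 = 1*0 + 1 = 1.
  i=1: a_1=1, p_1 = 1*1 + 1 = 2, q_1 = 1*1 + 0 = 1.
  i=2: a_2=5, p_2 = 5*2 + 1 = 11, q_2 = 5*1 + 1 = 6.
  i=3: a_3=3, p_3 = 3*11 + 2 = 35, q_3 = 3*6 + 1 = 19.
q_3 = 19 > 13, so the last convergent with denominator <= 13 is p_2/q_2 = 11/6.
The closest fraction with denominator <= 13 is either p_2/q_2 or the intermediate fraction (k*p_2 + p_1)/(k*q_2 + q_1) with the largest k >= 1 whose denominator stays <= 13; these approach x as k grows, and every other convergent or intermediate fraction in range is farther away.
Largest k: floor((13 - q_1)/q_2) = floor((13 - 1)/6) = 2.
That gives (2*11 + 2)/(2*6 + 1) = 24/13.
Compare the errors: |x - 11/6| = |81*6 - 11*44|/(44*6) = 2/264, and |x - 24/13| = |81*13 - 24*44|/(44*13) = 3/572.
Cross-multiplying, 3*264 = 792 < 1144 = 2*572, so 3/572 is smaller: the intermediate fraction 24/13 is closer to x than 11/6.

24/13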